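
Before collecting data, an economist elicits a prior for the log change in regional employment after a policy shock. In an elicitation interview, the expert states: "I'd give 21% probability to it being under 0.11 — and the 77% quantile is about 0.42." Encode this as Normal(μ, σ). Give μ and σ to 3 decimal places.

μ = 0.272, σ = 0.201

The p-quantile of Normal(μ,σ) is μ + z_p·σ, with z_{0.21} = -0.8064 and z_{0.77} = 0.7388.
Eliminate σ: μ = (z₂·x₁ − z₁·x₂)/(z₂ − z₁) = (0.7388·0.11 − (-0.8064)·0.42)/1.545 = 0.272.
Then σ = (x₂ − x₁)/(z₂ − z₁) = (0.42 − 0.11)/1.545 = 0.201.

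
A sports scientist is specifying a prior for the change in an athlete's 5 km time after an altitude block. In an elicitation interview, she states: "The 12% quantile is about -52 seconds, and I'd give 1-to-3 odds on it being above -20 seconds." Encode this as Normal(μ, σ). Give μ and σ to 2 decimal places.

The p-quantile of Normal(μ,σ) is μ + z_p·σ, with z_{0.12} = -1.175 and z_{0.75} = 0.6745.
Eliminate σ: μ = (z₂·x₁ − z₁·x₂)/(z₂ − z₁) = (0.6745·-52 − (-1.175)·-20)/1.849 = -31.67.
Then σ = (x₂ − x₁)/(z₂ − z₁) = (-20 − -52)/1.849 = 17.30.

μ = -31.67, σ = 17.30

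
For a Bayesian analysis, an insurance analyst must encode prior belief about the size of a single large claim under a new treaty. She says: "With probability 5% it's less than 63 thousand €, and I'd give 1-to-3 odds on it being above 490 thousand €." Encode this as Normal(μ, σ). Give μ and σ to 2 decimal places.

μ = 365.82, σ = 184.10

The p-quantile of Normal(μ,σ) is μ + z_p·σ, with z_{0.05} = -1.645 and z_{0.75} = 0.6745.
Eliminate σ: μ = (z₂·x₁ − z₁·x₂)/(z₂ − z₁) = (0.6745·63 − (-1.645)·490)/2.319 = 365.82.
Then σ = (x₂ − x₁)/(z₂ − z₁) = (490 − 63)/2.319 = 184.10.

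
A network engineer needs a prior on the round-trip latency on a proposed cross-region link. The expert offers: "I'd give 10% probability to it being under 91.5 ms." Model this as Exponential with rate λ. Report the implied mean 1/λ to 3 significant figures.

P(T < 91.5) = 1 − e^(−λ·91.5) = 0.1, so λ = −ln(1−0.1)/91.5 = −ln(0.9)/91.5 = 0.00115.
Mean = 1/λ = 868 ms.

mean ≈ 868 ms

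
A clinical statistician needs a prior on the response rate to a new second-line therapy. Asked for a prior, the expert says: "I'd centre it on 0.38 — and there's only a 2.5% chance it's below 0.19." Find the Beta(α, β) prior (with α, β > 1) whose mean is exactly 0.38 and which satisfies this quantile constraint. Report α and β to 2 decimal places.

α ≈ 7.94, β ≈ 12.95

With mean 0.38 fixed, write α = 0.38s, β = 0.62s where s = α+β.
Need P(θ < 0.19) = 0.025 under Beta(0.38s, 0.62s). Normal approximation: (q−m)/√(m(1−m)/s) ≈ z_{0.025} = -1.96, so s ≈ 0.38·0.62·(-1.96)²/(0.19−0.38)² = 25.1.
At s = 25.1: P(θ<0.19) ≈ 0.015. Adjusting to match 0.025 gives s ≈ 20.89.
So α = 0.38·20.89 ≈ 7.94, β = 0.62·20.89 ≈ 12.95.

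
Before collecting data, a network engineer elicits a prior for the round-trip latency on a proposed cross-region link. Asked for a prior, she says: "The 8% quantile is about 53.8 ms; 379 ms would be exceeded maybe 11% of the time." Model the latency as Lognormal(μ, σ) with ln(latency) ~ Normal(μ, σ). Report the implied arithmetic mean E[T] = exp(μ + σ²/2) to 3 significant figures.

If T ~ Lognormal(μ,σ) then ln T ~ Normal(μ,σ), so the p-quantile of ln T is μ + z_p·σ.
ln(53.8) = 3.985 and ln(379) = 5.938; z_{0.08} = -1.405, z_{0.89} = 1.227.
σ = (5.938 − 3.985)/(1.227 − (-1.405)) = 0.742.
μ = 3.985 − (-1.405)·0.742 = 5.028.
E[T] = exp(μ + σ²/2) = exp(5.028 + 0.2752) = 201 ms.

E[T] ≈ 201 ms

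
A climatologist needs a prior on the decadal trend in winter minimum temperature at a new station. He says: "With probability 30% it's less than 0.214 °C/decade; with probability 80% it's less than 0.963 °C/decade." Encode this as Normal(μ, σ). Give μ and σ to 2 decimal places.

For Normal(μ,σ), the p-quantile is μ + z_p·σ. Here z_{0.3} = -0.5244, z_{0.8} = 0.8416.
So 0.214 = μ − 0.5244σ and 0.963 = μ + 0.8416σ.
Subtracting: σ = (0.963 − 0.214)/(0.8416 − (-0.5244)) = 0.55.
Then μ = 0.214 − (-0.5244)·0.55 = 0.50.

μ = 0.50, σ = 0.55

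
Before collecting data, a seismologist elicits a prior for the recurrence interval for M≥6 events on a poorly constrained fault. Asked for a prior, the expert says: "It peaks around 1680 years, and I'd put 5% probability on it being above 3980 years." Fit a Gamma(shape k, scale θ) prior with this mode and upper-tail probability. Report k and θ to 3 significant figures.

Gamma(k,θ) with k>1 has mode (k−1)θ, so θ = 1680/(k−1).
Need P(X < 3980) = 0.95 with θ tied to k this way. Start at k = 2, θ = 1680: P(X<3980) ≈ 0.685.
Too low — raise k to concentrate. Iterating converges to k ≈ 4.67.
Then θ = 1680/(4.67−1) ≈ 457.

k ≈ 4.67, θ ≈ 457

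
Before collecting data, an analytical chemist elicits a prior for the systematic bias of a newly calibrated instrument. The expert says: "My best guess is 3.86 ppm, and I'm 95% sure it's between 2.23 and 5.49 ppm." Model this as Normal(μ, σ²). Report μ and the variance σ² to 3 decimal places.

A symmetric 95% interval runs μ ± z·σ with z = 1.96.
Half-width = 1.63, so σ = 1.63/1.96 = 0.8316 and σ² = 0.692.
μ is the stated best guess, 3.860.

μ = 3.860, σ² = 0.692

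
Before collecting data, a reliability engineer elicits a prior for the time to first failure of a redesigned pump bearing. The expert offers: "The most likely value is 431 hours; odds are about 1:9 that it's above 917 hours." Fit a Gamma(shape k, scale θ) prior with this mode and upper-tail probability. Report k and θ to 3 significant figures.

Gamma(k,θ) with k>1 has mode (k−1)θ, so θ = 431/(k−1).
Need P(X < 917) = 0.9 with θ tied to k this way. Start at k = 2, θ = 431: P(X<917) ≈ 0.627.
Too low — raise k to concentrate. Iterating converges to k ≈ 4.37.
Then θ = 431/(4.37−1) ≈ 128.

k ≈ 4.37, θ ≈ 128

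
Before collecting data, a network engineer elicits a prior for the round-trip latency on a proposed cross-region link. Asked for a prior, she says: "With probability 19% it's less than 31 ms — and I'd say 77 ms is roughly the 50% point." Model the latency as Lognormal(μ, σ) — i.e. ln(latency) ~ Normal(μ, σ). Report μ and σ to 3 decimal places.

If T ~ Lognormal(μ,σ) then ln T ~ Normal(μ,σ), so the p-quantile of ln T is μ + z_p·σ.
ln(31) = 3.434 and ln(77) = 4.344; z_{0.19} = -0.8779, z_{0.5} = 0.
σ = (4.344 − 3.434)/(0 − (-0.8779)) = 1.036.
μ = 3.434 − (-0.8779)·1.036 = 4.344.

μ ≈ 4.344, σ ≈ 1.036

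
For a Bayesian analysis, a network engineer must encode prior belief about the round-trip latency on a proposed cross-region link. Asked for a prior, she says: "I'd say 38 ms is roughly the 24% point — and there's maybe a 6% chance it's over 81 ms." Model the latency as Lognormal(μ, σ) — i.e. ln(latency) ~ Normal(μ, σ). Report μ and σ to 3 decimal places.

If T ~ Lognormal(μ,σ) then ln T ~ Normal(μ,σ), so the p-quantile of ln T is μ + z_p·σ.
ln(38) = 3.638 and ln(81) = 4.394; z_{0.24} = -0.7063, z_{0.94} = 1.555.
σ = (4.394 − 3.638)/(1.555 − (-0.7063)) = 0.335.
μ = 3.638 − (-0.7063)·0.335 = 3.874.

μ ≈ 3.874, σ ≈ 0.335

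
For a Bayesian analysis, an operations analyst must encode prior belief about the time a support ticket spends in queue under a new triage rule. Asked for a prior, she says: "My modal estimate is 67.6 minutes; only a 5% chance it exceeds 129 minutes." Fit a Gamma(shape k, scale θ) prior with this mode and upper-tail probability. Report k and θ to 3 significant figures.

Gamma(k,θ) with k>1 has mode (k−1)θ, so θ = 67.6/(k−1).
Need P(X < 129) = 0.95 with θ tied to k this way. Start at k = 2, θ = 67.6: P(X<129) ≈ 0.569.
Too low — raise k to concentrate. Iterating converges to k ≈ 7.66.
Then θ = 67.6/(7.66−1) ≈ 10.2.

k ≈ 7.66, θ ≈ 10.2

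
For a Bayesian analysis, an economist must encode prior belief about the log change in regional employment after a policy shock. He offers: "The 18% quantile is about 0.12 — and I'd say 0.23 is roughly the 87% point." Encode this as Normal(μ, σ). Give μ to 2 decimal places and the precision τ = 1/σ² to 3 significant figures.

For Normal(μ,σ), the p-quantile is μ + z_p·σ. Here z_{0.18} = -0.9154, z_{0.87} = 1.126.
So 0.12 = μ − 0.9154σ and 0.23 = μ + 1.126σ.
Subtracting: σ = (0.23 − 0.12)/(1.126 − (-0.9154)) = 0.05.
Then μ = 0.12 − (-0.9154)·0.05 = 0.17.
Precision τ = 1/σ² = 1/0.05388² = 345.

μ = 0.17, τ = 345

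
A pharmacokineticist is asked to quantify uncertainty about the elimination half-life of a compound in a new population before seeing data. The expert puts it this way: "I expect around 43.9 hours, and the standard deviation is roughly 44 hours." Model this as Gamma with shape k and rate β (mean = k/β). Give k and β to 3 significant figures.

For Gamma(k, rate β): mean = k/β, variance = k/β², so CV = 1/√k.
CV = SD/mean = 44/43.9 = 1.002, hence k = 1/CV² = 0.995.
Then β = k/mean = 0.995/43.9 = 0.0227.

k ≈ 0.995, β ≈ 0.0227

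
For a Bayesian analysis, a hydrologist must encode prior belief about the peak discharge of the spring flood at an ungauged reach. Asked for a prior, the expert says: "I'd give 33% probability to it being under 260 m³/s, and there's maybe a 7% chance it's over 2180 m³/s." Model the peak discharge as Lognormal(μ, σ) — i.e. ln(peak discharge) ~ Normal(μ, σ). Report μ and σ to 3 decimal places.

μ ≈ 6.049, σ ≈ 1.110

If T ~ Lognormal(μ,σ) then ln T ~ Normal(μ,σ), so the p-quantile of ln T is μ + z_p·σ.
ln(260) = 5.561 and ln(2180) = 7.687; z_{0.33} = -0.4399, z_{0.93} = 1.476.
σ = (7.687 − 5.561)/(1.476 − (-0.4399)) = 1.110.
μ = 5.561 − (-0.4399)·1.110 = 6.049.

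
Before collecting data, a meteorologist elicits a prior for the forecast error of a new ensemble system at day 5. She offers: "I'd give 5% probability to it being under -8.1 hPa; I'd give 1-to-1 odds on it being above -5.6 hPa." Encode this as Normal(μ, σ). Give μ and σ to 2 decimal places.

For Normal(μ,σ), the p-quantile is μ + z_p·σ. Here z_{0.05} = -1.645, z_{0.5} = 0.
So -8.1 = μ − 1.645σ and -5.6 = μ + 0σ.
Subtracting: σ = (-5.6 − -8.1)/(0 − (-1.645)) = 1.52.
Then μ = -8.1 − (-1.645)·1.52 = -5.60.

μ = -5.60, σ = 1.52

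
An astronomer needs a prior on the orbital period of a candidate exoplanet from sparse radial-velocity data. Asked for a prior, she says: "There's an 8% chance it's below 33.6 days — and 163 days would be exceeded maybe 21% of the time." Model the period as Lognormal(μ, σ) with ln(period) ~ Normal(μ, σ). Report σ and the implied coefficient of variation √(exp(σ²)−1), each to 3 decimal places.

σ ≈ 0.714, CV ≈ 0.816

If T ~ Lognormal(μ,σ) then ln T ~ Normal(μ,σ), so the p-quantile of ln T is μ + z_p·σ.
ln(33.6) = 3.515 and ln(163) = 5.094; z_{0.08} = -1.405, z_{0.79} = 0.8064.
σ = (5.094 − 3.515)/(0.8064 − (-1.405)) = 0.714.
μ = 3.515 − (-1.405)·0.714 = 4.518.
CV = √(exp(σ²)−1) = √(exp(0.5099)−1) = 0.816.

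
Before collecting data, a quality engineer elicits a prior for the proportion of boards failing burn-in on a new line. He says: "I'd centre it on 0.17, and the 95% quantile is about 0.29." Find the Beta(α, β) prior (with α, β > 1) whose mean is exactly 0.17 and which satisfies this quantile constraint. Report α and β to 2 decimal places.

With mean 0.17 fixed, write α = 0.17s, β = 0.83s where s = α+β.
Need P(θ < 0.29) = 0.95 under Beta(0.17s, 0.83s). Normal approximation: (q−m)/√(m(1−m)/s) ≈ z_{0.95} = 1.64, so s ≈ 0.17·0.83·(1.64)²/(0.29−0.17)² = 26.5.
At s = 26.5: P(θ<0.29) ≈ 0.937. Adjusting to match 0.95 gives s ≈ 31.19.
So α = 0.17·31.19 ≈ 5.30, β = 0.83·31.19 ≈ 25.89.

α ≈ 5.30, β ≈ 25.89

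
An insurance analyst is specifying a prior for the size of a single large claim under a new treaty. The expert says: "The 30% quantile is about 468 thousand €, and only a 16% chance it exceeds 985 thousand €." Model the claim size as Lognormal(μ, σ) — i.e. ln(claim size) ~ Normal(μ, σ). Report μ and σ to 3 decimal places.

μ ≈ 6.405, σ ≈ 0.490

If T ~ Lognormal(μ,σ) then ln T ~ Normal(μ,σ), so the p-quantile of ln T is μ + z_p·σ.
ln(468) = 6.148 and ln(985) = 6.893; z_{0.3} = -0.5244, z_{0.84} = 0.9945.
σ = (6.893 − 6.148)/(0.9945 − (-0.5244)) = 0.490.
μ = 6.148 − (-0.5244)·0.490 = 6.405.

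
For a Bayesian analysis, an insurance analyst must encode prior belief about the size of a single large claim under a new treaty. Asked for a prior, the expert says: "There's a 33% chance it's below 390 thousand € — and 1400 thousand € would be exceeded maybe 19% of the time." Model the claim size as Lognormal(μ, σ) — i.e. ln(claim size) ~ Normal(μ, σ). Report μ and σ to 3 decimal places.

If T ~ Lognormal(μ,σ) then ln T ~ Normal(μ,σ), so the p-quantile of ln T is μ + z_p·σ.
ln(390) = 5.966 and ln(1400) = 7.244; z_{0.33} = -0.4399, z_{0.81} = 0.8779.
σ = (7.244 − 5.966)/(0.8779 − (-0.4399)) = 0.970.
μ = 5.966 − (-0.4399)·0.970 = 6.393.

μ ≈ 6.393, σ ≈ 0.970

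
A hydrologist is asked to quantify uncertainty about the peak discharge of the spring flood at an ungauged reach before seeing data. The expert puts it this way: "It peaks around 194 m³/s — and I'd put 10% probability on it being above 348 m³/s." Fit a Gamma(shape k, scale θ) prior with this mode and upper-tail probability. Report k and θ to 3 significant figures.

k ≈ 6.57, θ ≈ 34.8

Gamma(k,θ) with k>1 has mode (k−1)θ, so θ = 194/(k−1).
Need P(X < 348) = 0.9 with θ tied to k this way. Start at k = 2, θ = 194: P(X<348) ≈ 0.535.
Too low — raise k to concentrate. Iterating converges to k ≈ 6.57.
Then θ = 194/(6.57−1) ≈ 34.8.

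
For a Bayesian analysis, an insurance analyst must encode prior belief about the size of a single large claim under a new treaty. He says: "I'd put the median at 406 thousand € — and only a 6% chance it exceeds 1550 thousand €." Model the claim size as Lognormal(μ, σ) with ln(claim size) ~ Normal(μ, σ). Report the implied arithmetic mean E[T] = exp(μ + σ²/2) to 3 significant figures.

E[T] ≈ 588 thousand €

If T ~ Lognormal(μ,σ) then ln T ~ Normal(μ,σ), so the p-quantile of ln T is μ + z_p·σ.
ln(406) = 6.006 and ln(1550) = 7.346; z_{0.5} = 0, z_{0.94} = 1.555.
σ = (7.346 − 6.006)/(1.555 − (0)) = 0.862.
μ = 6.006 − (0)·0.862 = 6.006.
E[T] = exp(μ + σ²/2) = exp(6.006 + 0.3712) = 588 thousand €.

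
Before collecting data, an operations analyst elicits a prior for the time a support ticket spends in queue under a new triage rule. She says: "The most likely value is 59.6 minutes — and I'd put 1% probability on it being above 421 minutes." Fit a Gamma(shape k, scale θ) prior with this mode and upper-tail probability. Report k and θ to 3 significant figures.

Gamma(k,θ) with k>1 has mode (k−1)θ, so θ = 59.6/(k−1).
Need P(X < 421) = 0.99 with θ tied to k this way. Start at k = 2, θ = 59.6: P(X<421) ≈ 0.993.
Too high — lower k to spread out. Iterating converges to k ≈ 1.92.
Then θ = 59.6/(1.92−1) ≈ 64.9.

k ≈ 1.92, θ ≈ 64.9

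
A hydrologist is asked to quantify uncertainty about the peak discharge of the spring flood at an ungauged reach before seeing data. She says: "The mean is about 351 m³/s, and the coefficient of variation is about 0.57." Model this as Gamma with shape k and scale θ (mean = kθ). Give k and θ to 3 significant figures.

k ≈ 3.08, θ ≈ 114

For Gamma(k, scale θ): mean = kθ, variance = kθ², so CV = 1/√k.
CV = 0.57, hence k = 1/CV² = 3.08.
Then θ = mean/k = 351/3.08 = 114.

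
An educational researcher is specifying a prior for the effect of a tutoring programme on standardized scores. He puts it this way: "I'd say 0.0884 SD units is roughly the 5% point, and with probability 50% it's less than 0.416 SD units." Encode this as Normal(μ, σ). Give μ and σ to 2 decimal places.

μ = 0.42, σ = 0.20

The p-quantile of Normal(μ,σ) is μ + z_p·σ, with z_{0.05} = -1.645 and z_{0.5} = 0.
Eliminate σ: μ = (z₂·x₁ − z₁·x₂)/(z₂ − z₁) = (0·0.0884 − (-1.645)·0.416)/1.645 = 0.42.
Then σ = (x₂ − x₁)/(z₂ − z₁) = (0.416 − 0.0884)/1.645 = 0.20.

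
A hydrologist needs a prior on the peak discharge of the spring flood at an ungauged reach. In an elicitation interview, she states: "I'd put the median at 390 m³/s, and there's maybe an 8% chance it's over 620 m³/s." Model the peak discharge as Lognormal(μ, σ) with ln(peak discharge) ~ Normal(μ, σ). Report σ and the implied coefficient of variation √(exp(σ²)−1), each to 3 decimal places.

σ ≈ 0.330, CV ≈ 0.339

If T ~ Lognormal(μ,σ) then ln T ~ Normal(μ,σ), so the p-quantile of ln T is μ + z_p·σ.
ln(390) = 5.966 and ln(620) = 6.43; z_{0.5} = 0, z_{0.92} = 1.405.
σ = (6.43 − 5.966)/(1.405 − (0)) = 0.330.
μ = 5.966 − (0)·0.330 = 5.966.
CV = √(exp(σ²)−1) = √(exp(0.1089)−1) = 0.339.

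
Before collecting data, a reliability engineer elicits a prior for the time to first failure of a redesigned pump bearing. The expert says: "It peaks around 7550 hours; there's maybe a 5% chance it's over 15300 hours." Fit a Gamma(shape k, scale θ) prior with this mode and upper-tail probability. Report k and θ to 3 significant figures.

Gamma(k,θ) with k>1 has mode (k−1)θ, so θ = 7550/(k−1).
Need P(X < 15300) = 0.95 with θ tied to k this way. Start at k = 2, θ = 7550: P(X<15300) ≈ 0.601.
Too low — raise k to concentrate. Iterating converges to k ≈ 6.55.
Then θ = 7550/(6.55−1) ≈ 1360.

k ≈ 6.55, θ ≈ 1360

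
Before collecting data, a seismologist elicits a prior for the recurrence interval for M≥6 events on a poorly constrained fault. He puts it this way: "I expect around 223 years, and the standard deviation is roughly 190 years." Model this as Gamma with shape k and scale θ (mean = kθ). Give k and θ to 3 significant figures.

For Gamma(k, scale θ): mean = kθ, variance = kθ², so CV = 1/√k.
CV = SD/mean = 190/223 = 0.852, hence k = 1/CV² = 1.38.
Then θ = mean/k = 223/1.38 = 162.

k ≈ 1.38, θ ≈ 162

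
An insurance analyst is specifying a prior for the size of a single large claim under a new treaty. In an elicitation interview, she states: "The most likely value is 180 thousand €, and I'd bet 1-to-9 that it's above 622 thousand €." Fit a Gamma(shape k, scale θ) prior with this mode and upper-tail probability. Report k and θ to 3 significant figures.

Gamma(k,θ) with k>1 has mode (k−1)θ, so θ = 180/(k−1).
Need P(X < 622) = 0.9 with θ tied to k this way. Start at k = 2, θ = 180: P(X<622) ≈ 0.859.
Too low — raise k to concentrate. Iterating converges to k ≈ 2.22.
Then θ = 180/(2.22−1) ≈ 148.

k ≈ 2.22, θ ≈ 148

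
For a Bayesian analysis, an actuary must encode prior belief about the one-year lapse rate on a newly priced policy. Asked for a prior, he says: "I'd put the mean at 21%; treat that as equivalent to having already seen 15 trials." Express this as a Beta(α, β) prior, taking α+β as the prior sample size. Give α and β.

Under the effective-sample-size interpretation, Beta(α, β) has prior mean α/(α+β) and prior sample size α+β.
So α+β = 15 and α/(α+β) = 0.21, giving α = 0.21·15 = 3.15 and β = 15 − 3.15 = 11.85.

α = 3.15, β = 11.85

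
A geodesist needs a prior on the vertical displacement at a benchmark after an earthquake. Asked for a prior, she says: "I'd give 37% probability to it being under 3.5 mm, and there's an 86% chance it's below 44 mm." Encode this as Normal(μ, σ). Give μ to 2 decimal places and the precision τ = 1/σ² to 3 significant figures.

The p-quantile of Normal(μ,σ) is μ + z_p·σ, with z_{0.37} = -0.3319 and z_{0.86} = 1.08.
Eliminate σ: μ = (z₂·x₁ − z₁·x₂)/(z₂ − z₁) = (1.08·3.5 − (-0.3319)·44)/1.412 = 13.02.
Then σ = (x₂ − x₁)/(z₂ − z₁) = (44 − 3.5)/1.412 = 28.68.
Precision τ = 1/σ² = 1/28.68² = 0.00122.

μ = 13.02, τ = 0.00122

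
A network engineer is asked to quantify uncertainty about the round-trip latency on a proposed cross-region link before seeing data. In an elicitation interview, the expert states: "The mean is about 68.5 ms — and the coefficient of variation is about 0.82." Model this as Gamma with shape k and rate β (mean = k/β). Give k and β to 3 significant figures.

For Gamma(k, rate β): mean = k/β, variance = k/β², so CV = 1/√k.
CV = 0.82, hence k = 1/CV² = 1.49.
Then β = k/mean = 1.49/68.5 = 0.0217.

k ≈ 1.49, β ≈ 0.0217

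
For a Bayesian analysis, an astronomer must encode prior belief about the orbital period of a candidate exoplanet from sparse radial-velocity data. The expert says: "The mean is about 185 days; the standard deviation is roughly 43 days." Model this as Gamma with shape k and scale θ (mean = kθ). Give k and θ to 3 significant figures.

k ≈ 18.5, θ ≈ 9.99

For Gamma(k, scale θ): mean = kθ, variance = kθ², so CV = 1/√k.
CV = SD/mean = 43/185 = 0.2324, hence k = 1/CV² = 18.5.
Then θ = mean/k = 185/18.5 = 9.99.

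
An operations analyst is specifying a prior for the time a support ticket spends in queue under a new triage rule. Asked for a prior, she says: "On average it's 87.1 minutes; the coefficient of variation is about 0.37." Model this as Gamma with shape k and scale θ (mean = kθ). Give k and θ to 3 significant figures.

k ≈ 7.3, θ ≈ 11.9

For Gamma(k, scale θ): mean = kθ, variance = kθ², so CV = 1/√k.
CV = 0.37, hence k = 1/CV² = 7.3.
Then θ = mean/k = 87.1/7.3 = 11.9.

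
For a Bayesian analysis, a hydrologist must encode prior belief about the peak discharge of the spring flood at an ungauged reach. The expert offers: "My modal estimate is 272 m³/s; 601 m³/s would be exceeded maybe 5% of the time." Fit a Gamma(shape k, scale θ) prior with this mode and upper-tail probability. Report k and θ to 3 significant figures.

k ≈ 5.38, θ ≈ 62.2

Gamma(k,θ) with k>1 has mode (k−1)θ, so θ = 272/(k−1).
Need P(X < 601) = 0.95 with θ tied to k this way. Start at k = 2, θ = 272: P(X<601) ≈ 0.648.
Too low — raise k to concentrate. Iterating converges to k ≈ 5.38.
Then θ = 272/(5.38−1) ≈ 62.2.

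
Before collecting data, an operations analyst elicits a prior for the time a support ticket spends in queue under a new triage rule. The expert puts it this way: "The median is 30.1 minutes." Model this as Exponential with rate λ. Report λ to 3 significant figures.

Exponential median = ln 2 / λ, so λ = ln 2 / 30.1 = 0.023.

λ ≈ 0.023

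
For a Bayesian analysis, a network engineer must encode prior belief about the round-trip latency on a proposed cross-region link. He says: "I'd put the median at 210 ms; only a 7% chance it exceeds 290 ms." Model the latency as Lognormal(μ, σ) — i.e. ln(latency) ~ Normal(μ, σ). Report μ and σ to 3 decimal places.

μ ≈ 5.347, σ ≈ 0.219

If T ~ Lognormal(μ,σ) then ln T ~ Normal(μ,σ), so the p-quantile of ln T is μ + z_p·σ.
ln(210) = 5.347 and ln(290) = 5.67; z_{0.5} = 0, z_{0.93} = 1.476.
σ = (5.67 − 5.347)/(1.476 − (0)) = 0.219.
μ = 5.347 − (0)·0.219 = 5.347.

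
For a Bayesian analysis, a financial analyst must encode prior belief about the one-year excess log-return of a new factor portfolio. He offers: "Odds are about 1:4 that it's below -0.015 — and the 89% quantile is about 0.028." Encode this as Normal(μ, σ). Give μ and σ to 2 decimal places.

For Normal(μ,σ), the p-quantile is μ + z_p·σ. Here z_{0.2} = -0.8416, z_{0.89} = 1.227.
So -0.015 = μ − 0.8416σ and 0.028 = μ + 1.227σ.
Subtracting: σ = (0.028 − -0.015)/(1.227 − (-0.8416)) = 0.02.
Then μ = -0.015 − (-0.8416)·0.02 = 0.00.

μ = 0.00, σ = 0.02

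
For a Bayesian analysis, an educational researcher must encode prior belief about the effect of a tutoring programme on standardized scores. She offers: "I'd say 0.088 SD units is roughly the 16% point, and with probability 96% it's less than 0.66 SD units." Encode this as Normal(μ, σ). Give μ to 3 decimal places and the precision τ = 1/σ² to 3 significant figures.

The p-quantile of Normal(μ,σ) is μ + z_p·σ, with z_{0.16} = -0.9945 and z_{0.96} = 1.751.
Eliminate σ: μ = (z₂·x₁ − z₁·x₂)/(z₂ − z₁) = (1.751·0.088 − (-0.9945)·0.66)/2.745 = 0.295.
Then σ = (x₂ − x₁)/(z₂ − z₁) = (0.66 − 0.088)/2.745 = 0.208.
Precision τ = 1/σ² = 1/0.2084² = 23.

μ = 0.295, τ = 23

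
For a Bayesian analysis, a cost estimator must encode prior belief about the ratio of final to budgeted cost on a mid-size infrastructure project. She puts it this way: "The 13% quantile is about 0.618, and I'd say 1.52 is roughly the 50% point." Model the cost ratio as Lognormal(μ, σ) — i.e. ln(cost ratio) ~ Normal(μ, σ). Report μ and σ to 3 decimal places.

If T ~ Lognormal(μ,σ) then ln T ~ Normal(μ,σ), so the p-quantile of ln T is μ + z_p·σ.
ln(0.618) = -0.4813 and ln(1.52) = 0.4187; z_{0.13} = -1.126, z_{0.5} = 0.
σ = (0.4187 − -0.4813)/(0 − (-1.126)) = 0.799.
μ = -0.4813 − (-1.126)·0.799 = 0.419.

μ ≈ 0.419, σ ≈ 0.799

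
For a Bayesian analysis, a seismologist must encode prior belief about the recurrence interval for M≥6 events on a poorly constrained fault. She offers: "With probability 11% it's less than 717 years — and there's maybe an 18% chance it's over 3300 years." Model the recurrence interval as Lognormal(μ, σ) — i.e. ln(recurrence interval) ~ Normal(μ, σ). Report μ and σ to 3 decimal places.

If T ~ Lognormal(μ,σ) then ln T ~ Normal(μ,σ), so the p-quantile of ln T is μ + z_p·σ.
ln(717) = 6.575 and ln(3300) = 8.102; z_{0.11} = -1.227, z_{0.82} = 0.9154.
σ = (8.102 − 6.575)/(0.9154 − (-1.227)) = 0.713.
μ = 6.575 − (-1.227)·0.713 = 7.449.

μ ≈ 7.449, σ ≈ 0.713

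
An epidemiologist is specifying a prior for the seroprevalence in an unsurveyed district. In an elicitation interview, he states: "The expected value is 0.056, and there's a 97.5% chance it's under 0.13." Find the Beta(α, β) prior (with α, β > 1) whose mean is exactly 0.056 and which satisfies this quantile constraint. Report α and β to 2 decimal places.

α ≈ 3.05, β ≈ 51.49

With mean 0.056 fixed, write α = 0.056s, β = 0.944s where s = α+β.
Need P(θ < 0.13) = 0.975 under Beta(0.056s, 0.944s). Normal approximation: (q−m)/√(m(1−m)/s) ≈ z_{0.975} = 1.96, so s ≈ 0.056·0.944·(1.96)²/(0.13−0.056)² = 37.1.
At s = 37.1: P(θ<0.13) ≈ 0.953. Adjusting to match 0.975 gives s ≈ 54.54.
So α = 0.056·54.54 ≈ 3.05, β = 0.944·54.54 ≈ 51.49.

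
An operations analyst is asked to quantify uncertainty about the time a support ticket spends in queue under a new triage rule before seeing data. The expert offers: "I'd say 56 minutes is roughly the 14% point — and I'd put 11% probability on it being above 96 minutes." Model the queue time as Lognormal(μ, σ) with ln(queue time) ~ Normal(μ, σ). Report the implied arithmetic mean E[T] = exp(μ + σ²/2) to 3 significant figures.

E[T] ≈ 74.1 minutes

If T ~ Lognormal(μ,σ) then ln T ~ Normal(μ,σ), so the p-quantile of ln T is μ + z_p·σ.
ln(56) = 4.025 and ln(96) = 4.564; z_{0.14} = -1.08, z_{0.89} = 1.227.
σ = (4.564 − 4.025)/(1.227 − (-1.08)) = 0.234.
μ = 4.025 − (-1.08)·0.234 = 4.278.
E[T] = exp(μ + σ²/2) = exp(4.278 + 0.0273) = 74.1 minutes.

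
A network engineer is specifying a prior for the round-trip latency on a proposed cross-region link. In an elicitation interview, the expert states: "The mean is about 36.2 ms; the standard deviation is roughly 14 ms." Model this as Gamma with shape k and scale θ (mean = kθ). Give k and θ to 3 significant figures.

k ≈ 6.69, θ ≈ 5.41

For Gamma(k, scale θ): mean = kθ, variance = kθ², so CV = 1/√k.
CV = SD/mean = 14/36.2 = 0.3867, hence k = 1/CV² = 6.69.
Then θ = mean/k = 36.2/6.69 = 5.41.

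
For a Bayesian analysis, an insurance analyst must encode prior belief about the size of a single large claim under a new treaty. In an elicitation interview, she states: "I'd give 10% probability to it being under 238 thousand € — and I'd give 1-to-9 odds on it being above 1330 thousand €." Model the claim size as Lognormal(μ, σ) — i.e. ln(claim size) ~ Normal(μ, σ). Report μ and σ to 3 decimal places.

μ ≈ 6.333, σ ≈ 0.671

If T ~ Lognormal(μ,σ) then ln T ~ Normal(μ,σ), so the p-quantile of ln T is μ + z_p·σ.
ln(238) = 5.472 and ln(1330) = 7.193; z_{0.1} = -1.282, z_{0.9} = 1.282.
σ = (7.193 − 5.472)/(1.282 − (-1.282)) = 0.671.
μ = 5.472 − (-1.282)·0.671 = 6.333.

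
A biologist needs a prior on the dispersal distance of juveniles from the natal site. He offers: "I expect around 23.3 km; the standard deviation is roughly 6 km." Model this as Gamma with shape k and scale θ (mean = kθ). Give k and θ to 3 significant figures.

k ≈ 15.1, θ ≈ 1.55

For Gamma(k, scale θ): mean = kθ, variance = kθ², so CV = 1/√k.
CV = SD/mean = 6/23.3 = 0.2575, hence k = 1/CV² = 15.1.
Then θ = mean/k = 23.3/15.1 = 1.55.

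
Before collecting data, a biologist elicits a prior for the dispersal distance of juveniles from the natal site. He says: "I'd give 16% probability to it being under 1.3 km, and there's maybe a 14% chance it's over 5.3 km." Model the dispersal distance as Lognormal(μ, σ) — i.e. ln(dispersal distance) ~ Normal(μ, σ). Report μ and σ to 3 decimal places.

μ ≈ 0.936, σ ≈ 0.677

If T ~ Lognormal(μ,σ) then ln T ~ Normal(μ,σ), so the p-quantile of ln T is μ + z_p·σ.
ln(1.3) = 0.2624 and ln(5.3) = 1.668; z_{0.16} = -0.9945, z_{0.86} = 1.08.
σ = (1.668 − 0.2624)/(1.08 − (-0.9945)) = 0.677.
μ = 0.2624 − (-0.9945)·0.677 = 0.936.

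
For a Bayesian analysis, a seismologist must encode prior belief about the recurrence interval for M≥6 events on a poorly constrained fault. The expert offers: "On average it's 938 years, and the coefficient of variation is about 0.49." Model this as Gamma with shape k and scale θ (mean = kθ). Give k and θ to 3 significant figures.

For Gamma(k, scale θ): mean = kθ, variance = kθ², so CV = 1/√k.
CV = 0.49, hence k = 1/CV² = 4.16.
Then θ = mean/k = 938/4.16 = 225.

k ≈ 4.16, θ ≈ 225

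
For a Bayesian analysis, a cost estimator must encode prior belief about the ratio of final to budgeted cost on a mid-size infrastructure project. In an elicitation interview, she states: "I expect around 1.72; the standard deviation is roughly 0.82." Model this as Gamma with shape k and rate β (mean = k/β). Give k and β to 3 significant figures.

For Gamma(k, rate β): mean = k/β, variance = k/β², so CV = 1/√k.
CV = SD/mean = 0.82/1.72 = 0.4767, hence k = 1/CV² = 4.4.
Then β = k/mean = 4.4/1.72 = 2.56.

k ≈ 4.4, β ≈ 2.56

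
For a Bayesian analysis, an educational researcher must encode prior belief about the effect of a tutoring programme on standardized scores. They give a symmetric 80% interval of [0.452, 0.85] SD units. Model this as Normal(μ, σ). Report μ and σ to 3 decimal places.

μ = 0.651, σ = 0.155

A symmetric 80% interval runs μ ± z·σ with z = 1.282.
Half-width = 0.199, so σ = 0.199/1.282 = 0.155.
μ is the interval midpoint, 0.651.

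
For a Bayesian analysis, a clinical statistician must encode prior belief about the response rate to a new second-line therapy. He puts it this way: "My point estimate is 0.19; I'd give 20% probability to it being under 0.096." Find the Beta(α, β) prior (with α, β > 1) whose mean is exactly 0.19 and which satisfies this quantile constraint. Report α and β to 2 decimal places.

α ≈ 2.40, β ≈ 10.24

With mean 0.19 fixed, write α = 0.19s, β = 0.81s where s = α+β.
Need P(θ < 0.096) = 0.2 under Beta(0.19s, 0.81s). Normal approximation: (q−m)/√(m(1−m)/s) ≈ z_{0.2} = -0.842, so s ≈ 0.19·0.81·(-0.842)²/(0.096−0.19)² = 12.3.
At s = 12.3: P(θ<0.096) ≈ 0.204. Adjusting to match 0.2 gives s ≈ 12.64.
So α = 0.19·12.64 ≈ 2.40, β = 0.81·12.64 ≈ 10.24.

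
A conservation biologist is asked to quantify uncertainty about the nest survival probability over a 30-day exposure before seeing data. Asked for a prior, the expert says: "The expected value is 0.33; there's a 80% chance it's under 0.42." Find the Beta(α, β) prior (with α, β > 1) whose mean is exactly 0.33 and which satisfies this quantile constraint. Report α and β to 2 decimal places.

With mean 0.33 fixed, write α = 0.33s, β = 0.67s where s = α+β.
Need P(θ < 0.42) = 0.8 under Beta(0.33s, 0.67s). Normal approximation: (q−m)/√(m(1−m)/s) ≈ z_{0.8} = 0.842, so s ≈ 0.33·0.67·(0.842)²/(0.42−0.33)² = 19.3.
At s = 19.3: P(θ<0.42) ≈ 0.804. Adjusting to match 0.8 gives s ≈ 18.59.
So α = 0.33·18.59 ≈ 6.14, β = 0.67·18.59 ≈ 12.46.

α ≈ 6.14, β ≈ 12.46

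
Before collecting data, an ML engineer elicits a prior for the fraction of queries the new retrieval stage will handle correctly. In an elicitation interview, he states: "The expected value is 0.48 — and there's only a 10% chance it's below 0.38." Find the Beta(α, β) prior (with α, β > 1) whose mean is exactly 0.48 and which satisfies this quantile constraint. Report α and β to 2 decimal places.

With mean 0.48 fixed, write α = 0.48s, β = 0.52s where s = α+β.
Need P(θ < 0.38) = 0.1 under Beta(0.48s, 0.52s). Normal approximation: (q−m)/√(m(1−m)/s) ≈ z_{0.1} = -1.28, so s ≈ 0.48·0.52·(-1.28)²/(0.38−0.48)² = 41.0.
At s = 41.0: P(θ<0.38) ≈ 0.099. Adjusting to match 0.1 gives s ≈ 40.48.
So α = 0.48·40.48 ≈ 19.43, β = 0.52·40.48 ≈ 21.05.

α ≈ 19.43, β ≈ 21.05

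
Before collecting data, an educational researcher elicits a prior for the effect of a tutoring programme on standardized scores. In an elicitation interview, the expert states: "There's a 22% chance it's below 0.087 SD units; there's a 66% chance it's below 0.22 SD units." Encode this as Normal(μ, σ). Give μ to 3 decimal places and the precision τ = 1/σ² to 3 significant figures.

For Normal(μ,σ), the p-quantile is μ + z_p·σ. Here z_{0.22} = -0.7722, z_{0.66} = 0.4125.
So 0.087 = μ − 0.7722σ and 0.22 = μ + 0.4125σ.
Subtracting: σ = (0.22 − 0.087)/(0.4125 − (-0.7722)) = 0.112.
Then μ = 0.087 − (-0.7722)·0.112 = 0.174.
Precision τ = 1/σ² = 1/0.1123² = 79.3.

μ = 0.174, τ = 79.3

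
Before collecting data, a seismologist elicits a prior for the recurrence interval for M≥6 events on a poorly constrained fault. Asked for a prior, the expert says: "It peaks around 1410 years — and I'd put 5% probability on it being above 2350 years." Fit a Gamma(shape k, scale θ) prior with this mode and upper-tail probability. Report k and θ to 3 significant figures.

Gamma(k,θ) with k>1 has mode (k−1)θ, so θ = 1410/(k−1).
Need P(X < 2350) = 0.95 with θ tied to k this way. Start at k = 2, θ = 1410: P(X<2350) ≈ 0.496.
Too low — raise k to concentrate. Iterating converges to k ≈ 11.7.
Then θ = 1410/(11.7−1) ≈ 132.

k ≈ 11.7, θ ≈ 132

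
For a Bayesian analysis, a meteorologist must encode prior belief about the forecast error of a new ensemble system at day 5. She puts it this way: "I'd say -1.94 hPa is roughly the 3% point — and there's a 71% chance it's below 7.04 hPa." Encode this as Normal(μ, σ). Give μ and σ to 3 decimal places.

For Normal(μ,σ), the p-quantile is μ + z_p·σ. Here z_{0.03} = -1.881, z_{0.71} = 0.5534.
So -1.94 = μ − 1.881σ and 7.04 = μ + 0.5534σ.
Subtracting: σ = (7.04 − -1.94)/(0.5534 − (-1.881)) = 3.689.
Then μ = -1.94 − (-1.881)·3.689 = 4.998.

μ = 4.998, σ = 3.689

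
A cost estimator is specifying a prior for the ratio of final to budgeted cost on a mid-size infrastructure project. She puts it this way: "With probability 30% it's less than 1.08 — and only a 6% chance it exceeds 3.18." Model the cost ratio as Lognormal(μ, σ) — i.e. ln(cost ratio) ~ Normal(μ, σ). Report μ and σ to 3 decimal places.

μ ≈ 0.349, σ ≈ 0.519

If T ~ Lognormal(μ,σ) then ln T ~ Normal(μ,σ), so the p-quantile of ln T is μ + z_p·σ.
ln(1.08) = 0.07696 and ln(3.18) = 1.157; z_{0.3} = -0.5244, z_{0.94} = 1.555.
σ = (1.157 − 0.07696)/(1.555 − (-0.5244)) = 0.519.
μ = 0.07696 − (-0.5244)·0.519 = 0.349.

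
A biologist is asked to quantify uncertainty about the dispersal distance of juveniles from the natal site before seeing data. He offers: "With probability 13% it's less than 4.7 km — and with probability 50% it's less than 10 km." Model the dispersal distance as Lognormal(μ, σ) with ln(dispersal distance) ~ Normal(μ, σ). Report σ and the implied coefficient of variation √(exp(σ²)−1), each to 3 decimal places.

If T ~ Lognormal(μ,σ) then ln T ~ Normal(μ,σ), so the p-quantile of ln T is μ + z_p·σ.
ln(4.7) = 1.548 and ln(10) = 2.303; z_{0.13} = -1.126, z_{0.5} = 0.
σ = (2.303 − 1.548)/(0 − (-1.126)) = 0.670.
μ = 1.548 − (-1.126)·0.670 = 2.303.
CV = √(exp(σ²)−1) = √(exp(0.4493)−1) = 0.753.

σ ≈ 0.670, CV ≈ 0.753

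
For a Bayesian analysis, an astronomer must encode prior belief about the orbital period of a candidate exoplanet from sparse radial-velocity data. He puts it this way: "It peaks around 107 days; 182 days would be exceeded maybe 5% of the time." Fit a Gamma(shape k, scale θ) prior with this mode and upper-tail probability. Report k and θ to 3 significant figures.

k ≈ 10.9, θ ≈ 10.8

Gamma(k,θ) with k>1 has mode (k−1)θ, so θ = 107/(k−1).
Need P(X < 182) = 0.95 with θ tied to k this way. Start at k = 2, θ = 107: P(X<182) ≈ 0.507.
Too low — raise k to concentrate. Iterating converges to k ≈ 10.9.
Then θ = 107/(10.9−1) ≈ 10.8.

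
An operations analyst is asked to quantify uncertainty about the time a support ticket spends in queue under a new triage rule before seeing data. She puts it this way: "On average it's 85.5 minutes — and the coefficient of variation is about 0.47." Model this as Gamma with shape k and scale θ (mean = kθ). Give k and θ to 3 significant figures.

For Gamma(k, scale θ): mean = kθ, variance = kθ², so CV = 1/√k.
CV = 0.47, hence k = 1/CV² = 4.53.
Then θ = mean/k = 85.5/4.53 = 18.9.

k ≈ 4.53, θ ≈ 18.9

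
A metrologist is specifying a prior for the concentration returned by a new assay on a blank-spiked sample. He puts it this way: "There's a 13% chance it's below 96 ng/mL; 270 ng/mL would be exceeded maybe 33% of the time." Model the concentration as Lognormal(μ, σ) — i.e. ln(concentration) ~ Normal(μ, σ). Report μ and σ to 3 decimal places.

μ ≈ 5.308, σ ≈ 0.660

If T ~ Lognormal(μ,σ) then ln T ~ Normal(μ,σ), so the p-quantile of ln T is μ + z_p·σ.
ln(96) = 4.564 and ln(270) = 5.598; z_{0.13} = -1.126, z_{0.67} = 0.4399.
σ = (5.598 − 4.564)/(0.4399 − (-1.126)) = 0.660.
μ = 4.564 − (-1.126)·0.660 = 5.308.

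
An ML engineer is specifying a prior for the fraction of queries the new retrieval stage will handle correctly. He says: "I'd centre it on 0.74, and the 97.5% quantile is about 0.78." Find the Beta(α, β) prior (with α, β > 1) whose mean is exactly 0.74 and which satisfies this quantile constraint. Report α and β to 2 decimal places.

With mean 0.74 fixed, write α = 0.74s, β = 0.26s where s = α+β.
Need P(θ < 0.78) = 0.975 under Beta(0.74s, 0.26s). Normal approximation: (q−m)/√(m(1−m)/s) ≈ z_{0.975} = 1.96, so s ≈ 0.74·0.26·(1.96)²/(0.78−0.74)² = 461.9.
At s = 461.9: P(θ<0.78) ≈ 0.978. Adjusting to match 0.975 gives s ≈ 437.19.
So α = 0.74·437.19 ≈ 323.52, β = 0.26·437.19 ≈ 113.67.

α ≈ 323.52, β ≈ 113.67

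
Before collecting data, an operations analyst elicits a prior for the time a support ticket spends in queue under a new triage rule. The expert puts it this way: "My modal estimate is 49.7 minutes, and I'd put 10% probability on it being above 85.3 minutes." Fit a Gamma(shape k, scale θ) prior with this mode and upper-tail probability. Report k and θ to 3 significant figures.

Gamma(k,θ) with k>1 has mode (k−1)θ, so θ = 49.7/(k−1).
Need P(X < 85.3) = 0.9 with θ tied to k this way. Start at k = 2, θ = 49.7: P(X<85.3) ≈ 0.512.
Too low — raise k to concentrate. Iterating converges to k ≈ 7.5.
Then θ = 49.7/(7.5−1) ≈ 7.65.

k ≈ 7.5, θ ≈ 7.65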